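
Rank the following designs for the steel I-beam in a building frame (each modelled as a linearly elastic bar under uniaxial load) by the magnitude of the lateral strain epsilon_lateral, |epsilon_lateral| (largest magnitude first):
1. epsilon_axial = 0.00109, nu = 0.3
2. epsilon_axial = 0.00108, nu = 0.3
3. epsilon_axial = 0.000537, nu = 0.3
Model: a linearly elastic bar under uniaxial load, so epsilon_lateral = -nu·epsilon_axial (SI units).
  Case 1: epsilon_lateral = -(0.3 × 0.00109) = -0.000327
  Case 2: epsilon_lateral = -(0.3 × 0.00108) = -0.000324
  Case 3: epsilon_lateral = -(0.3 × 0.000537) = -0.0001611
Ordering by |epsilon_lateral|: 0.000327 (case 1) > 0.000324 (case 2) > 0.0001611 (case 3)
Final answer: 1, 2, 3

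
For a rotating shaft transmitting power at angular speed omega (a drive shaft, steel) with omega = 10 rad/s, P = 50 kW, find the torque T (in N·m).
Model: a rotating shaft transmitting power at angular speed omega, so P = T·omega.
Solve for T: T = P / omega.
Convert to SI units:
  P = 50 kW = 50000 W
Substitute:
  T = 50000 / 10
  T = 5000 N·m
Final answer: T = 5000 N·m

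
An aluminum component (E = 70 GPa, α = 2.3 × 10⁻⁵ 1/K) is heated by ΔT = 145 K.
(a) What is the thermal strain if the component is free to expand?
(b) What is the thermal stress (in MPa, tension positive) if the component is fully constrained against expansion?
(a) Free thermal strain ε_th = α·ΔT = (2.3 × 10⁻⁵) × 145 = 0.003335
(b) Fully constrained, the expansion is suppressed, so σ = -E·α·ΔT. Convert E = 70 GPa = 7 × 10¹⁰ Pa.
  σ = -(7 × 10¹⁰) × (2.3 × 10⁻⁵) × 145 = -2.334 × 10⁸ Pa = -233.4 MPa (compressive)
Final answer: (a) ε_th = 0.003335, (b) σ = -233.4 MPa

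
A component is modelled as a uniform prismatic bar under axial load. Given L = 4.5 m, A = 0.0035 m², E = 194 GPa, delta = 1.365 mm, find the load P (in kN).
Model: a uniform prismatic bar under axial load, so delta = (P·L) / (A·E).
Solve for P: P = (delta·A·E) / L.
Convert to SI units:
  E = 194 GPa = 1.94 × 10¹¹ Pa
  delta = 1.365 mm = 0.001365 m
Substitute:
  P = (0.001365 × 0.0035 × (1.94 × 10¹¹)) / 4.5
  P = 206000 N
Convert: P = 206000 N = 206 kN
Final answer: P = 206 kN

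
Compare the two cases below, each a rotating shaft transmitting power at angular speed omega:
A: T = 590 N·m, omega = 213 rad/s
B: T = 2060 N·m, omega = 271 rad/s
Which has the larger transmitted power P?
Model: a rotating shaft transmitting power at angular speed omega, so P = T·omega (SI units).
  A: P = 590 × 213 = 125700 W = 125.7 kW
  B: P = 2060 × 271 = 558300 W = 558.3 kW
558.3 kW > 125.7 kW, so B is larger.
Final answer: B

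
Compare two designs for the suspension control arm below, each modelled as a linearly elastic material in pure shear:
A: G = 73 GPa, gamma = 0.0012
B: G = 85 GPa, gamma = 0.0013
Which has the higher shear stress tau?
Model: a linearly elastic material in pure shear, so tau = G·gamma (SI units).
  A: tau = (7.3 × 10¹⁰) × 0.0012 = 8.76 × 10⁷ Pa = 87.6 MPa
  B: tau = (8.5 × 10¹⁰) × 0.0013 = 1.105 × 10⁸ Pa = 110.5 MPa
110.5 MPa > 87.6 MPa, so B is larger.
Final answer: B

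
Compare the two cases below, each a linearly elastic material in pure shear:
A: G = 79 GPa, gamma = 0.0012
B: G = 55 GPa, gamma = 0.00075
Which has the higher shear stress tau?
Model: a linearly elastic material in pure shear, so tau = G·gamma (SI units).
  A: tau = (7.9 × 10¹⁰) × 0.0012 = 9.48 × 10⁷ Pa = 94.8 MPa
  B: tau = (5.5 × 10¹⁰) × 0.00075 = 4.125 × 10⁷ Pa = 41.25 MPa
94.8 MPa > 41.25 MPa, so A is larger.
Final answer: A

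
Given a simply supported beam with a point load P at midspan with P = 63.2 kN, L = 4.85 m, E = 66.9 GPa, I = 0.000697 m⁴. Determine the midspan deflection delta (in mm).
Model: a simply supported beam with a point load P at midspan, so delta = (P·L^3) / (48·E·I).
Convert to SI units:
  P = 63.2 kN = 63200 N
  E = 66.9 GPa = 6.69 × 10¹⁰ Pa
Substitute:
  delta = (63200 × 4.85^3) / (48 × (6.69 × 10¹⁰) × 0.000697)
  delta = 0.003221 m
Convert: delta = 0.003221 m = 3.221 mm
Final answer: delta = 3.221 mm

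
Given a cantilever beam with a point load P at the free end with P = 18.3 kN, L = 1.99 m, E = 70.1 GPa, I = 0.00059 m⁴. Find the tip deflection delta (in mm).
Model: a cantilever beam with a point load P at the free end, so delta = (P·L^3) / (3·E·I).
Convert to SI units:
  P = 18.3 kN = 18300 N
  E = 70.1 GPa = 7.01 × 10¹⁰ Pa
Substitute:
  delta = (18300 × 1.99^3) / (3 × (7.01 × 10¹⁰) × 0.00059)
  delta = 0.001162 m
Convert: delta = 0.001162 m = 1.162 mm
Final answer: delta = 1.162 mm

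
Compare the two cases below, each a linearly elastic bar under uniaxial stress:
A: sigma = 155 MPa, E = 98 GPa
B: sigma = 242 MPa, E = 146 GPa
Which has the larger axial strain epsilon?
Model: a linearly elastic bar under uniaxial stress, so epsilon = sigma / E (SI units).
  A: epsilon = (1.55 × 10⁸) / (9.8 × 10¹⁰) = 0.001582
  B: epsilon = (2.42 × 10⁸) / (1.46 × 10¹¹) = 0.001658
0.001658 > 0.001582, so B is larger.
Final answer: B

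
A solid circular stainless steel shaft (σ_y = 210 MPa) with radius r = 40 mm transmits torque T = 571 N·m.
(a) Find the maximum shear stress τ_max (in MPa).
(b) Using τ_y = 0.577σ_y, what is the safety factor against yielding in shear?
(a) For a solid circular shaft, τ_max = T·r/J with J = π·r^4/2, i.e. τ_max = 2·T / (π·r^3). Convert r = 40 mm = 0.04 m.
  τ_max = (2 × 571) / (π × 0.04^3) = 5.68 × 10⁶ Pa = 5.68 MPa
(b) τ_y = 0.577 × 210 = 121.17 MPa
  SF = τ_y/τ_max = 121.17 / 5.68 = 21.33
Final answer: (a) τ_max = 5.68 MPa, (b) SF = 21.33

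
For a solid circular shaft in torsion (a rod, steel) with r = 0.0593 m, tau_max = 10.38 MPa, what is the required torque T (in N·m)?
Model: a solid circular shaft in torsion, so tau_max = (2·T) / (π·r^3).
Solve for T: T = (π·tau_max·r^3) / 2.
Convert to SI units:
  tau_max = 10.38 MPa = 1.038 × 10⁷ Pa
Substitute:
  T = (π × (1.038 × 10⁷) × 0.0593^3) / 2
  T = 3400 N·m
Final answer: T = 3400 N·m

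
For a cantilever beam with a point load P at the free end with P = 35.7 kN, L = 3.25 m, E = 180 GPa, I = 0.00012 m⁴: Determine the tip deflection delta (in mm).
Model: a cantilever beam with a point load P at the free end, so delta = (P·L^3) / (3·E·I).
Convert to SI units:
  P = 35.7 kN = 35700 N
  E = 180 GPa = 1.8 × 10¹¹ Pa
Substitute:
  delta = (35700 × 3.25^3) / (3 × (1.8 × 10¹¹) × 0.00012)
  delta = 0.01891 m
Convert: delta = 0.01891 m = 18.91 mm
Final answer: delta = 18.91 mm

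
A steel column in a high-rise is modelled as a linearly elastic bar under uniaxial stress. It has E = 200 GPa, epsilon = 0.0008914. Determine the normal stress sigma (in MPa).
Model: a linearly elastic bar under uniaxial stress, so sigma = E·epsilon.
Convert to SI units:
  E = 200 GPa = 2 × 10¹¹ Pa
Substitute:
  sigma = (2 × 10¹¹) × 0.0008914
  sigma = 1.783 × 10⁸ Pa
Convert: sigma = 1.783 × 10⁸ Pa = 178.3 MPa
Final answer: sigma = 178.3 MPa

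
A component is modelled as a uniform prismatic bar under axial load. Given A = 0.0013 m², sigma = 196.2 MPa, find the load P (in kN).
Model: a uniform prismatic bar under axial load, so sigma = P / A.
Solve for P: P = sigma·A.
Convert to SI units:
  sigma = 196.2 MPa = 1.962 × 10⁸ Pa
Substitute:
  P = (1.962 × 10⁸) × 0.0013
  P = 255100 N
Convert: P = 255100 N = 255.1 kN
Final answer: P = 255.1 kN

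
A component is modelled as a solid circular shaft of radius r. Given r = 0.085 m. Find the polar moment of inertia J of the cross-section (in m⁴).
Model: a solid circular shaft of radius r, so J = (π·r^4) / 2.
Substitute:
  J = (π × 0.085^4) / 2
  J = 8.2 × 10⁻⁵ m⁴
Final answer: J = 8.2 × 10⁻⁵ m⁴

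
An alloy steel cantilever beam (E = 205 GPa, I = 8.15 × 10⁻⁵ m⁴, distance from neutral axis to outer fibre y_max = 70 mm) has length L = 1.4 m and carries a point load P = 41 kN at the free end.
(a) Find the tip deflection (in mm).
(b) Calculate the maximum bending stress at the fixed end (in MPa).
(a) Tip deflection of a cantilever with an end point load: δ = P·L^3 / (3·E·I). Convert P = 41 kN = 41000 N, E = 205 GPa = 2.05 × 10¹¹ Pa.
  δ = (41000 × 1.4^3) / (3 × (2.05 × 10¹¹) × (8.15 × 10⁻⁵)) = 0.002245 m = 2.245 mm
(b) Maximum bending moment at the fixed end: M = P·L = 41000 × 1.4 = 57400 N·m. Convert y_max = 70 mm = 0.07 m.
  σ = M·y_max / I = (57400 × 0.07) / (8.15 × 10⁻⁵) = 4.93 × 10⁷ Pa = 49.3 MPa
Final answer: (a) δ = 2.245 mm, (b) σ = 49.3 MPa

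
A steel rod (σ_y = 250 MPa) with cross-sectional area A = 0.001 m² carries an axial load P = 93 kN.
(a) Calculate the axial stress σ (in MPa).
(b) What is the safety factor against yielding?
(a) Axial stress σ = P/A. Convert P = 93 kN = 93000 N.
  σ = 93000 / 0.001 = 9.3 × 10⁷ Pa = 93 MPa
(b) Safety factor SF = σ_y/σ = 250 / 93 = 2.688
Final answer: (a) σ = 93 MPa, (b) SF = 2.688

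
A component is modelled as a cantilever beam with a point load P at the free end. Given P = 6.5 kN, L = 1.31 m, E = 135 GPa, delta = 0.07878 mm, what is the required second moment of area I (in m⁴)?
Model: a cantilever beam with a point load P at the free end, so delta = (P·L^3) / (3·E·I).
Solve for I: I = (P·L^3) / (3·delta·E).
Convert to SI units:
  P = 6.5 kN = 6500 N
  E = 135 GPa = 1.35 × 10¹¹ Pa
  delta = 0.07878 mm = 7.878 × 10⁻⁵ m
Substitute:
  I = (6500 × 1.31^3) / (3 × (7.878 × 10⁻⁵) × (1.35 × 10¹¹))
  I = 0.000458 m⁴
Final answer: I = 0.000458 m⁴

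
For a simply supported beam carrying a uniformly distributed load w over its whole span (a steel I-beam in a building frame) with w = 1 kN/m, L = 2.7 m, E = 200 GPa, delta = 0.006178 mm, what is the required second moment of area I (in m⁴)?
Model: a simply supported beam carrying a uniformly distributed load w over its whole span, so delta = (5·w·L^4) / (384·E·I).
Solve for I: I = (5·w·L^4) / (384·delta·E).
Convert to SI units:
  w = 1 kN/m = 1000 N/m
  E = 200 GPa = 2 × 10¹¹ Pa
  delta = 0.006178 mm = 6.178 × 10⁻⁶ m
Substitute:
  I = (5 × 1000 × 2.7^4) / (384 × (6.178 × 10⁻⁶) × (2 × 10¹¹))
  I = 0.00056 m⁴
Final answer: I = 0.00056 m⁴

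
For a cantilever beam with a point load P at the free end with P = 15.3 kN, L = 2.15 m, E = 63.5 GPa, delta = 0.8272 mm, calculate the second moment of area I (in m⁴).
Model: a cantilever beam with a point load P at the free end, so delta = (P·L^3) / (3·E·I).
Solve for I: I = (P·L^3) / (3·delta·E).
Convert to SI units:
  P = 15.3 kN = 15300 N
  E = 63.5 GPa = 6.35 × 10¹⁰ Pa
  delta = 0.8272 mm = 0.0008272 m
Substitute:
  I = (15300 × 2.15^3) / (3 × 0.0008272 × (6.35 × 10¹⁰))
  I = 0.0009649 m⁴
Final answer: I = 0.0009649 m⁴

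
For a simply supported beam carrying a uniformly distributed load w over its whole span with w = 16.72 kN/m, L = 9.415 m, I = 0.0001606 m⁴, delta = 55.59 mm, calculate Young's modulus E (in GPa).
Model: a simply supported beam carrying a uniformly distributed load w over its whole span, so delta = (5·w·L^4) / (384·E·I).
Solve for E: E = (5·w·L^4) / (384·delta·I).
Convert to SI units:
  w = 16.72 kN/m = 16720 N/m
  delta = 55.59 mm = 0.05559 m
Substitute:
  E = (5 × 16720 × 9.415^4) / (384 × 0.05559 × 0.0001606)
  E = 1.916 × 10¹¹ Pa
Convert: E = 1.916 × 10¹¹ Pa = 191.6 GPa
Final answer: E = 191.6 GPa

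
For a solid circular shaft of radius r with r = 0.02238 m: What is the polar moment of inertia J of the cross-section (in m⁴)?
Model: a solid circular shaft of radius r, so J = (π·r^4) / 2.
Substitute:
  J = (π × 0.02238^4) / 2
  J = 3.941 × 10⁻⁷ m⁴
Final answer: J = 3.941 × 10⁻⁷ m⁴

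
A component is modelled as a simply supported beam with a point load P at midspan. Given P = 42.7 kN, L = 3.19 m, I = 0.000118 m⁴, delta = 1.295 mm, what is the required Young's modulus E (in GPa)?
Model: a simply supported beam with a point load P at midspan, so delta = (P·L^3) / (48·E·I).
Solve for E: E = (P·L^3) / (48·delta·I).
Convert to SI units:
  P = 42.7 kN = 42700 N
  delta = 1.295 mm = 0.001295 m
Substitute:
  E = (42700 × 3.19^3) / (48 × 0.001295 × 0.000118)
  E = 1.89 × 10¹¹ Pa
Convert: E = 1.89 × 10¹¹ Pa = 189 GPa
Final answer: E = 189 GPa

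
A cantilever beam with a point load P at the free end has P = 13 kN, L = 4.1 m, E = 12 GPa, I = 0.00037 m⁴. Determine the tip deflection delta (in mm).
Model: a cantilever beam with a point load P at the free end, so delta = (P·L^3) / (3·E·I).
Convert to SI units:
  P = 13 kN = 13000 N
  E = 12 GPa = 1.2 × 10¹⁰ Pa
Substitute:
  delta = (13000 × 4.1^3) / (3 × (1.2 × 10¹⁰) × 0.00037)
  delta = 0.06727 m
Convert: delta = 0.06727 m = 67.27 mm
Final answer: delta = 67.27 mm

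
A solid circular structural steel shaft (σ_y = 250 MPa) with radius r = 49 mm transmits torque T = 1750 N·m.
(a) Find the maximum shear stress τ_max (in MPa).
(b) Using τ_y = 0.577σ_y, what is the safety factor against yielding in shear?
(a) For a solid circular shaft, τ_max = T·r/J with J = π·r^4/2, i.e. τ_max = 2·T / (π·r^3). Convert r = 49 mm = 0.049 m.
  τ_max = (2 × 1750) / (π × 0.049^3) = 9.47 × 10⁶ Pa = 9.47 MPa
(b) τ_y = 0.577 × 250 = 144.25 MPa
  SF = τ_y/τ_max = 144.25 / 9.47 = 15.23
Final answer: (a) τ_max = 9.47 MPa, (b) SF = 15.23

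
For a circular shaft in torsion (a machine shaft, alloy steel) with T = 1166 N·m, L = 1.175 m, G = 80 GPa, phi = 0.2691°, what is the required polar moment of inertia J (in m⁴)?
Model: a circular shaft in torsion, so phi = (T·L) / (G·J).
Solve for J: J = (T·L) / (phi·G).
Convert to SI units:
  G = 80 GPa = 8 × 10¹⁰ Pa
  phi = 0.2691° = 0.004697 rad
Substitute:
  J = (1166 × 1.175) / (0.004697 × (8 × 10¹⁰))
  J = 3.646 × 10⁻⁶ m⁴
Final answer: J = 3.646 × 10⁻⁶ m⁴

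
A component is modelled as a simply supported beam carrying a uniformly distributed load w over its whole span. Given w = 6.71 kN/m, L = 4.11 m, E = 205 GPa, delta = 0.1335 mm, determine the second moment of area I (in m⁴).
Model: a simply supported beam carrying a uniformly distributed load w over its whole span, so delta = (5·w·L^4) / (384·E·I).
Solve for I: I = (5·w·L^4) / (384·delta·E).
Convert to SI units:
  w = 6.71 kN/m = 6710 N/m
  E = 205 GPa = 2.05 × 10¹¹ Pa
  delta = 0.1335 mm = 0.0001335 m
Substitute:
  I = (5 × 6710 × 4.11^4) / (384 × 0.0001335 × (2.05 × 10¹¹))
  I = 0.0009109 m⁴
Final answer: I = 0.0009109 m⁴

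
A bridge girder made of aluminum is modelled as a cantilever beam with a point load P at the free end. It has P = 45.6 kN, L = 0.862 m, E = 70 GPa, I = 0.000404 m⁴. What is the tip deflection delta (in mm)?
Model: a cantilever beam with a point load P at the free end, so delta = (P·L^3) / (3·E·I).
Convert to SI units:
  P = 45.6 kN = 45600 N
  E = 70 GPa = 7 × 10¹⁰ Pa
Substitute:
  delta = (45600 × 0.862^3) / (3 × (7 × 10¹⁰) × 0.000404)
  delta = 0.0003443 m
Convert: delta = 0.0003443 m = 0.3443 mm
Final answer: delta = 0.3443 mm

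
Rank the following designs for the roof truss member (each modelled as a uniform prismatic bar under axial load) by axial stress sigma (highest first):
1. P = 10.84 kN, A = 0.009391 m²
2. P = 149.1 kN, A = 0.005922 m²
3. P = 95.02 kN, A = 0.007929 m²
Model: a uniform prismatic bar under axial load, so sigma = P / A (SI units).
  Case 1: sigma = 10840 / 0.009391 = 1.154 × 10⁶ Pa = 1.154 MPa
  Case 2: sigma = 149100 / 0.005922 = 2.518 × 10⁷ Pa = 25.18 MPa
  Case 3: sigma = 95020 / 0.007929 = 1.198 × 10⁷ Pa = 11.98 MPa
Ordering: 25.18 MPa (case 2) > 11.98 MPa (case 3) > 1.154 MPa (case 1)
Final answer: 2, 3, 1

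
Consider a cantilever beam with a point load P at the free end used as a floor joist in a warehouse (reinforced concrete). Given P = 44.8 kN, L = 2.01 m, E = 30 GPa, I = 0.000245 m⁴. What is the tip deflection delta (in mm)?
Model: a cantilever beam with a point load P at the free end, so delta = (P·L^3) / (3·E·I).
Convert to SI units:
  P = 44.8 kN = 44800 N
  E = 30 GPa = 3 × 10¹⁰ Pa
Substitute:
  delta = (44800 × 2.01^3) / (3 × (3 × 10¹⁰) × 0.000245)
  delta = 0.0165 m
Convert: delta = 0.0165 m = 16.5 mm
Final answer: delta = 16.5 mm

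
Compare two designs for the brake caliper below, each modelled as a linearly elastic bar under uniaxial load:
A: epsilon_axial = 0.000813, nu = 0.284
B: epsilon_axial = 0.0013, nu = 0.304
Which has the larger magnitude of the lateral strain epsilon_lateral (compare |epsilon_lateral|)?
Model: a linearly elastic bar under uniaxial load, so epsilon_lateral = -nu·epsilon_axial (SI units).
  A: epsilon_lateral = -(0.284 × 0.000813) = -0.0002309
  B: epsilon_lateral = -(0.304 × 0.0013) = -0.0003952
|epsilon_lateral|: A = 0.0002309, B = 0.0003952, so B is larger in magnitude.
Final answer: B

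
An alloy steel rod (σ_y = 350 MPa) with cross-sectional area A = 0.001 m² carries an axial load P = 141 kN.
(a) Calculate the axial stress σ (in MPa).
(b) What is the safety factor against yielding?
(a) Axial stress σ = P/A. Convert P = 141 kN = 141000 N.
  σ = 141000 / 0.001 = 1.41 × 10⁸ Pa = 141 MPa
(b) Safety factor SF = σ_y/σ = 350 / 141 = 2.482
Final answer: (a) σ = 141 MPa, (b) SF = 2.482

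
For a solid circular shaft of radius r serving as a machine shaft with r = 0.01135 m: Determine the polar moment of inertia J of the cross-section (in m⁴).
Model: a solid circular shaft of radius r, so J = (π·r^4) / 2.
Substitute:
  J = (π × 0.01135^4) / 2
  J = 2.607 × 10⁻⁸ m⁴
Final answer: J = 2.607 × 10⁻⁸ m⁴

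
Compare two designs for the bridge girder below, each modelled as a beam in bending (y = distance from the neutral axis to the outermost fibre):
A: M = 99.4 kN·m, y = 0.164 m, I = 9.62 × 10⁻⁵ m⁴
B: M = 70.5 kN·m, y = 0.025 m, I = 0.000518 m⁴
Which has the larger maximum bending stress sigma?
Model: a beam in bending (y = distance from the neutral axis to the outermost fibre), so sigma = (M·y) / I (SI units).
  A: sigma = (99400 × 0.164) / (9.62 × 10⁻⁵) = 1.695 × 10⁸ Pa = 169.5 MPa
  B: sigma = (70500 × 0.025) / 0.000518 = 3.403 × 10⁶ Pa = 3.403 MPa
169.5 MPa > 3.403 MPa, so A is larger.
Final answer: A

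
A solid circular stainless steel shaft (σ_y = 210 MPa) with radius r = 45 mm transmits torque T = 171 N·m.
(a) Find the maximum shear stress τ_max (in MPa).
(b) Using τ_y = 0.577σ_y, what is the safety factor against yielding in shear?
(a) For a solid circular shaft, τ_max = T·r/J with J = π·r^4/2, i.e. τ_max = 2·T / (π·r^3). Convert r = 45 mm = 0.045 m.
  τ_max = (2 × 171) / (π × 0.045^3) = 1.195 × 10⁶ Pa = 1.195 MPa
(b) τ_y = 0.577 × 210 = 121.17 MPa
  SF = τ_y/τ_max = 121.17 / 1.195 = 101.4
Final answer: (a) τ_max = 1.195 MPa, (b) SF = 101.4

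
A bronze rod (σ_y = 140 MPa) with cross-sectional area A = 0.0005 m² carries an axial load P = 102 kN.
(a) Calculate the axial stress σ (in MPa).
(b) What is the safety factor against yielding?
(a) Axial stress σ = P/A. Convert P = 102 kN = 102000 N.
  σ = 102000 / 0.0005 = 2.04 × 10⁸ Pa = 204 MPa
(b) Safety factor SF = σ_y/σ = 140 / 204 = 0.6863
Final answer: (a) σ = 204 MPa, (b) SF = 0.6863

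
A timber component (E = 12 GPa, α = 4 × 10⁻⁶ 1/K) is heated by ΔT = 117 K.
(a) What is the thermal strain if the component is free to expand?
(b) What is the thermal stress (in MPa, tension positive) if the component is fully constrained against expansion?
(a) Free thermal strain ε_th = α·ΔT = (4 × 10⁻⁶) × 117 = 0.000468
(b) Fully constrained, the expansion is suppressed, so σ = -E·α·ΔT. Convert E = 12 GPa = 1.2 × 10¹⁰ Pa.
  σ = -(1.2 × 10¹⁰) × (4 × 10⁻⁶) × 117 = -5.616 × 10⁶ Pa = -5.616 MPa (compressive)
Final answer: (a) ε_th = 0.000468, (b) σ = -5.616 MPa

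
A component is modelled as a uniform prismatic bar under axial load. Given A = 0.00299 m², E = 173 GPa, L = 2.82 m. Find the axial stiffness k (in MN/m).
Model: a uniform prismatic bar under axial load, so k = (A·E) / L.
Convert to SI units:
  E = 173 GPa = 1.73 × 10¹¹ Pa
Substitute:
  k = (0.00299 × (1.73 × 10¹¹)) / 2.82
  k = 1.834 × 10⁸ N/m
Convert: k = 1.834 × 10⁸ N/m = 183.4 MN/m
Final answer: k = 183.4 MN/m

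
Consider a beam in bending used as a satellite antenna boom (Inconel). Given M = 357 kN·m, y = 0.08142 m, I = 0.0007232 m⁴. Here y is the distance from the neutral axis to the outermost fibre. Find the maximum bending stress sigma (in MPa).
Model: a beam in bending, so sigma = (M·y) / I.
Convert to SI units:
  M = 357 kN·m = 357000 N·m
Substitute:
  sigma = (357000 × 0.08142) / 0.0007232
  sigma = 4.019 × 10⁷ Pa
Convert: sigma = 4.019 × 10⁷ Pa = 40.19 MPa
Final answer: sigma = 40.19 MPa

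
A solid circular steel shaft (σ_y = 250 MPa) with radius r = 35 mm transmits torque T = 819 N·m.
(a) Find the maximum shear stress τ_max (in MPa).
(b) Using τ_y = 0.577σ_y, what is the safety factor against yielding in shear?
(a) For a solid circular shaft, τ_max = T·r/J with J = π·r^4/2, i.e. τ_max = 2·T / (π·r^3). Convert r = 35 mm = 0.035 m.
  τ_max = (2 × 819) / (π × 0.035^3) = 1.216 × 10⁷ Pa = 12.16 MPa
(b) τ_y = 0.577 × 250 = 144.25 MPa
  SF = τ_y/τ_max = 144.25 / 12.16 = 11.86
Final answer: (a) τ_max = 12.16 MPa, (b) SF = 11.86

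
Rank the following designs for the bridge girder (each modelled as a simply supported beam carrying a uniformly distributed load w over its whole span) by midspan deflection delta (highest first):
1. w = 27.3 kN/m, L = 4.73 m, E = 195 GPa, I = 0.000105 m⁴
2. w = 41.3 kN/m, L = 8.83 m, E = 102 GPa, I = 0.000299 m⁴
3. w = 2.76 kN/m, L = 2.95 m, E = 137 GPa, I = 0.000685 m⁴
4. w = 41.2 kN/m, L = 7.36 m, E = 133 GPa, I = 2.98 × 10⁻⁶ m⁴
Model: a simply supported beam carrying a uniformly distributed load w over its whole span, so delta = (5·w·L^4) / (384·E·I) (SI units).
  Case 1: delta = (5 × 27300 × 4.73^4) / (384 × (1.95 × 10¹¹) × 0.000105) = 0.00869 m = 8.69 mm
  Case 2: delta = (5 × 41300 × 8.83^4) / (384 × (1.02 × 10¹¹) × 0.000299) = 0.1072 m = 107.2 mm
  Case 3: delta = (5 × 2760 × 2.95^4) / (384 × (1.37 × 10¹¹) × 0.000685) = 2.9 × 10⁻⁵ m = 0.029 mm
  Case 4: delta = (5 × 41200 × 7.36^4) / (384 × (1.33 × 10¹¹) × (2.98 × 10⁻⁶)) = 3.972 m = 3972 mm
Ordering: 3972 mm (case 4) > 107.2 mm (case 2) > 8.69 mm (case 1) > 0.029 mm (case 3)
Final answer: 4, 2, 1, 3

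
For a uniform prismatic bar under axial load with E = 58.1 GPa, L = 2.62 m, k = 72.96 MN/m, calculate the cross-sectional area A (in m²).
Model: a uniform prismatic bar under axial load, so k = (A·E) / L.
Solve for A: A = (k·L) / E.
Convert to SI units:
  E = 58.1 GPa = 5.81 × 10¹⁰ Pa
  k = 72.96 MN/m = 7.296 × 10⁷ N/m
Substitute:
  A = ((7.296 × 10⁷) × 2.62) / (5.81 × 10¹⁰)
  A = 0.00329 m²
Final answer: A = 0.00329 m²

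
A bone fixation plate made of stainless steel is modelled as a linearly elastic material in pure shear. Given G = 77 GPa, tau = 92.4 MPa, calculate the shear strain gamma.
Model: a linearly elastic material in pure shear, so tau = G·gamma.
Solve for gamma: gamma = tau / G.
Convert to SI units:
  G = 77 GPa = 7.7 × 10¹⁰ Pa
  tau = 92.4 MPa = 9.24 × 10⁷ Pa
Substitute:
  gamma = (9.24 × 10⁷) / (7.7 × 10¹⁰)
  gamma = 0.0012
Final answer: gamma = 0.0012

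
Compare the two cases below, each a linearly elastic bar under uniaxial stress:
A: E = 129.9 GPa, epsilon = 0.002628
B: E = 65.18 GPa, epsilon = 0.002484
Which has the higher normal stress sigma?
Model: a linearly elastic bar under uniaxial stress, so sigma = E·epsilon (SI units).
  A: sigma = (1.299 × 10¹¹) × 0.002628 = 3.414 × 10⁸ Pa = 341.4 MPa
  B: sigma = (6.518 × 10¹⁰) × 0.002484 = 1.619 × 10⁸ Pa = 161.9 MPa
341.4 MPa > 161.9 MPa, so A is larger.
Final answer: A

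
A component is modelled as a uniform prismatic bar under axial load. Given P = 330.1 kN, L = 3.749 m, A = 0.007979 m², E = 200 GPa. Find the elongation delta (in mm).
Model: a uniform prismatic bar under axial load, so delta = (P·L) / (A·E).
Convert to SI units:
  P = 330.1 kN = 330100 N
  E = 200 GPa = 2 × 10¹¹ Pa
Substitute:
  delta = (330100 × 3.749) / (0.007979 × (2 × 10¹¹))
  delta = 0.0007755 m
Convert: delta = 0.0007755 m = 0.7755 mm
Final answer: delta = 0.7755 mm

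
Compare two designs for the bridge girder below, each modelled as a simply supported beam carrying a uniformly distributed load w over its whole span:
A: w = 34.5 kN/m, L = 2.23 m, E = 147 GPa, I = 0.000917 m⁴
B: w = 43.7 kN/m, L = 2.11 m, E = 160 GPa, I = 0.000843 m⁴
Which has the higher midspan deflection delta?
Model: a simply supported beam carrying a uniformly distributed load w over its whole span, so delta = (5·w·L^4) / (384·E·I) (SI units).
  A: delta = (5 × 34500 × 2.23^4) / (384 × (1.47 × 10¹¹) × 0.000917) = 8.241 × 10⁻⁵ m = 0.08241 mm
  B: delta = (5 × 43700 × 2.11^4) / (384 × (1.6 × 10¹¹) × 0.000843) = 8.362 × 10⁻⁵ m = 0.08362 mm
0.08362 mm > 0.08241 mm, so B is larger.
Final answer: B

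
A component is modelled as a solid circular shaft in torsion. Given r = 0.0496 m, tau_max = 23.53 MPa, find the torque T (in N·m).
Model: a solid circular shaft in torsion, so tau_max = (2·T) / (π·r^3).
Solve for T: T = (π·tau_max·r^3) / 2.
Convert to SI units:
  tau_max = 23.53 MPa = 2.353 × 10⁷ Pa
Substitute:
  T = (π × (2.353 × 10⁷) × 0.0496^3) / 2
  T = 4510 N·m
Final answer: T = 4510 N·m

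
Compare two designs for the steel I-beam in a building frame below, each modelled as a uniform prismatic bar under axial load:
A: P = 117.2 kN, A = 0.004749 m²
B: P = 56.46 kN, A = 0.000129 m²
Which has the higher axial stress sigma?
Model: a uniform prismatic bar under axial load, so sigma = P / A (SI units).
  A: sigma = 117200 / 0.004749 = 2.468 × 10⁷ Pa = 24.68 MPa
  B: sigma = 56460 / 0.000129 = 4.377 × 10⁸ Pa = 437.7 MPa
437.7 MPa > 24.68 MPa, so B is larger.
Final answer: B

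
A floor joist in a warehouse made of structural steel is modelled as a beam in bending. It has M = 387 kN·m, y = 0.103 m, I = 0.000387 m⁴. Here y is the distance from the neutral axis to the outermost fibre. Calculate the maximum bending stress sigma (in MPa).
Model: a beam in bending, so sigma = (M·y) / I.
Convert to SI units:
  M = 387 kN·m = 387000 N·m
Substitute:
  sigma = (387000 × 0.103) / 0.000387
  sigma = 1.03 × 10⁸ Pa
Convert: sigma = 1.03 × 10⁸ Pa = 103 MPa
Final answer: sigma = 103 MPa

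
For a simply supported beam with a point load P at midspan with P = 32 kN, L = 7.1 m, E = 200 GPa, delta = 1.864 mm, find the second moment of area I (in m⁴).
Model: a simply supported beam with a point load P at midspan, so delta = (P·L^3) / (48·E·I).
Solve for I: I = (P·L^3) / (48·delta·E).
Convert to SI units:
  P = 32 kN = 32000 N
  E = 200 GPa = 2 × 10¹¹ Pa
  delta = 1.864 mm = 0.001864 m
Substitute:
  I = (32000 × 7.1^3) / (48 × 0.001864 × (2 × 10¹¹))
  I = 0.00064 m⁴
Final answer: I = 0.00064 m⁴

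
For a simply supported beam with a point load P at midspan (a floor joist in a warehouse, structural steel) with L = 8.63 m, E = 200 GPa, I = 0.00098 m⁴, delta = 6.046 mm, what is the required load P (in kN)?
Model: a simply supported beam with a point load P at midspan, so delta = (P·L^3) / (48·E·I).
Solve for P: P = (48·delta·E·I) / L^3.
Convert to SI units:
  E = 200 GPa = 2 × 10¹¹ Pa
  delta = 6.046 mm = 0.006046 m
Substitute:
  P = (48 × 0.006046 × (2 × 10¹¹) × 0.00098) / 8.63^3
  P = 88500 N
Convert: P = 88500 N = 88.5 kN
Final answer: P = 88.5 kN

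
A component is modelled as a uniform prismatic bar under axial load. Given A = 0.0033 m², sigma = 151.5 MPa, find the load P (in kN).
Model: a uniform prismatic bar under axial load, so sigma = P / A.
Solve for P: P = sigma·A.
Convert to SI units:
  sigma = 151.5 MPa = 1.515 × 10⁸ Pa
Substitute:
  P = (1.515 × 10⁸) × 0.0033
  P = 499900 N
Convert: P = 499900 N = 499.9 kN
Final answer: P = 499.9 kN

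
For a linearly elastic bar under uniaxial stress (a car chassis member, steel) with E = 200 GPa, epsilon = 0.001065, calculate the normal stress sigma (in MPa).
Model: a linearly elastic bar under uniaxial stress, so epsilon = sigma / E.
Solve for sigma: sigma = epsilon·E.
Convert to SI units:
  E = 200 GPa = 2 × 10¹¹ Pa
Substitute:
  sigma = 0.001065 × (2 × 10¹¹)
  sigma = 2.13 × 10⁸ Pa
Convert: sigma = 2.13 × 10⁸ Pa = 213 MPa
Final answer: sigma = 213 MPa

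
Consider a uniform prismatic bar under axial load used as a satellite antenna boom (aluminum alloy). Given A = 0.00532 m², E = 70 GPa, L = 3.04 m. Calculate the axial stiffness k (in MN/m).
Model: a uniform prismatic bar under axial load, so k = (A·E) / L.
Convert to SI units:
  E = 70 GPa = 7 × 10¹⁰ Pa
Substitute:
  k = (0.00532 × (7 × 10¹⁰)) / 3.04
  k = 1.225 × 10⁸ N/m
Convert: k = 1.225 × 10⁸ N/m = 122.5 MN/m
Final answer: k = 122.5 MN/m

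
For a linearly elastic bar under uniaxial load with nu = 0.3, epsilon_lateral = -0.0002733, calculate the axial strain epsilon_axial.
Model: a linearly elastic bar under uniaxial load, so epsilon_lateral = -nu·epsilon_axial.
Solve for epsilon_axial: epsilon_axial = -epsilon_lateral / nu.
Substitute:
  epsilon_axial = -(-0.0002733) / 0.3
  epsilon_axial = 0.000911
Final answer: epsilon_axial = 0.000911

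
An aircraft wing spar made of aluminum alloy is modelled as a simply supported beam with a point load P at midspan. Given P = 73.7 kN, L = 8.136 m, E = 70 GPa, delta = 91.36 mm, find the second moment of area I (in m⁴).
Model: a simply supported beam with a point load P at midspan, so delta = (P·L^3) / (48·E·I).
Solve for I: I = (P·L^3) / (48·delta·E).
Convert to SI units:
  P = 73.7 kN = 73700 N
  E = 70 GPa = 7 × 10¹⁰ Pa
  delta = 91.36 mm = 0.09136 m
Substitute:
  I = (73700 × 8.136^3) / (48 × 0.09136 × (7 × 10¹⁰))
  I = 0.0001293 m⁴
Final answer: I = 0.0001293 m⁴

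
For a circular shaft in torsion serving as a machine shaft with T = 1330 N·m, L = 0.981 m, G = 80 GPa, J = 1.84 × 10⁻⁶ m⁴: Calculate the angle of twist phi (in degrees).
Model: a circular shaft in torsion, so phi = (T·L) / (G·J).
Convert to SI units:
  G = 80 GPa = 8 × 10¹⁰ Pa
Substitute:
  phi = (1330 × 0.981) / ((8 × 10¹⁰) × (1.84 × 10⁻⁶))
  phi = 0.008864 rad
Convert to degrees: phi = 0.008864 × 180/π = 0.5079°
Final answer: phi = 0.5079°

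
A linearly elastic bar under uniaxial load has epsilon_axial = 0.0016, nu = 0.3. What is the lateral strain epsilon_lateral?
Model: a linearly elastic bar under uniaxial load, so epsilon_lateral = -nu·epsilon_axial.
Substitute:
  epsilon_lateral = -(0.3 × 0.0016)
  epsilon_lateral = -0.00048
Final answer: epsilon_lateral = -0.00048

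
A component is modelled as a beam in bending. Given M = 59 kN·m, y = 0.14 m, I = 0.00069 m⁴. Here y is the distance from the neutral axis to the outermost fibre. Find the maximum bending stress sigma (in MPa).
Model: a beam in bending, so sigma = (M·y) / I.
Convert to SI units:
  M = 59 kN·m = 59000 N·m
Substitute:
  sigma = (59000 × 0.14) / 0.00069
  sigma = 1.197 × 10⁷ Pa
Convert: sigma = 1.197 × 10⁷ Pa = 11.97 MPa
Final answer: sigma = 11.97 MPa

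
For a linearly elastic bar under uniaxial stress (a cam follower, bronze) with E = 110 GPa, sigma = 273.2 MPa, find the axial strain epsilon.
Model: a linearly elastic bar under uniaxial stress, so sigma = E·epsilon.
Solve for epsilon: epsilon = sigma / E.
Convert to SI units:
  E = 110 GPa = 1.1 × 10¹¹ Pa
  sigma = 273.2 MPa = 2.732 × 10⁸ Pa
Substitute:
  epsilon = (2.732 × 10⁸) / (1.1 × 10¹¹)
  epsilon = 0.002484
Final answer: epsilon = 0.002484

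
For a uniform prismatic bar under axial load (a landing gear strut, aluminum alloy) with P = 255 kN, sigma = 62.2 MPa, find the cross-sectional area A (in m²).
Model: a uniform prismatic bar under axial load, so sigma = P / A.
Solve for A: A = P / sigma.
Convert to SI units:
  P = 255 kN = 255000 N
  sigma = 62.2 MPa = 6.22 × 10⁷ Pa
Substitute:
  A = 255000 / (6.22 × 10⁷)
  A = 0.0041 m²
Final answer: A = 0.0041 m²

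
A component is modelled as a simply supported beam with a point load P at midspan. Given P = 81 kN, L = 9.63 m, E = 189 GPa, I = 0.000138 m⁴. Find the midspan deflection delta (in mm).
Model: a simply supported beam with a point load P at midspan, so delta = (P·L^3) / (48·E·I).
Convert to SI units:
  P = 81 kN = 81000 N
  E = 189 GPa = 1.89 × 10¹¹ Pa
Substitute:
  delta = (81000 × 9.63^3) / (48 × (1.89 × 10¹¹) × 0.000138)
  delta = 0.05778 m
Convert: delta = 0.05778 m = 57.78 mm
Final answer: delta = 57.78 mm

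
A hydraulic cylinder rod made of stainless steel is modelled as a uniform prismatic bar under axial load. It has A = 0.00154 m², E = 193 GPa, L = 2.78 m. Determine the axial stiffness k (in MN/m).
Model: a uniform prismatic bar under axial load, so k = (A·E) / L.
Convert to SI units:
  E = 193 GPa = 1.93 × 10¹¹ Pa
Substitute:
  k = (0.00154 × (1.93 × 10¹¹)) / 2.78
  k = 1.069 × 10⁸ N/m
Convert: k = 1.069 × 10⁸ N/m = 106.9 MN/m
Final answer: k = 106.9 MN/m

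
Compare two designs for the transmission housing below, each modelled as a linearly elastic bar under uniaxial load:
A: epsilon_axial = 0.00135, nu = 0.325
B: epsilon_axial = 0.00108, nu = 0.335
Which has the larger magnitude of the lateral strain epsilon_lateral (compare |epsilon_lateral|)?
Model: a linearly elastic bar under uniaxial load, so epsilon_lateral = -nu·epsilon_axial (SI units).
  A: epsilon_lateral = -(0.325 × 0.00135) = -0.0004388
  B: epsilon_lateral = -(0.335 × 0.00108) = -0.0003618
|epsilon_lateral|: A = 0.0004388, B = 0.0003618, so A is larger in magnitude.
Final answer: A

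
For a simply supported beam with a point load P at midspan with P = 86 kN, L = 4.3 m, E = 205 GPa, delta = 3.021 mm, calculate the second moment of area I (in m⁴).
Model: a simply supported beam with a point load P at midspan, so delta = (P·L^3) / (48·E·I).
Solve for I: I = (P·L^3) / (48·delta·E).
Convert to SI units:
  P = 86 kN = 86000 N
  E = 205 GPa = 2.05 × 10¹¹ Pa
  delta = 3.021 mm = 0.003021 m
Substitute:
  I = (86000 × 4.3^3) / (48 × 0.003021 × (2.05 × 10¹¹))
  I = 0.00023 m⁴
Final answer: I = 0.00023 m⁴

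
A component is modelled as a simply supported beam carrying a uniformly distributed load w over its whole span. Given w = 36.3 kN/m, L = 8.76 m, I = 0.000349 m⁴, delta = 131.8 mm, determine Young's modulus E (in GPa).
Model: a simply supported beam carrying a uniformly distributed load w over its whole span, so delta = (5·w·L^4) / (384·E·I).
Solve for E: E = (5·w·L^4) / (384·delta·I).
Convert to SI units:
  w = 36.3 kN/m = 36300 N/m
  delta = 131.8 mm = 0.1318 m
Substitute:
  E = (5 × 36300 × 8.76^4) / (384 × 0.1318 × 0.000349)
  E = 6.051 × 10¹⁰ Pa
Convert: E = 6.051 × 10¹⁰ Pa = 60.51 GPa
Final answer: E = 60.51 GPa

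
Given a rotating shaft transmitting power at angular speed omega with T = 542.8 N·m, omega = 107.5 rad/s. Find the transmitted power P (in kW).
Model: a rotating shaft transmitting power at angular speed omega, so P = T·omega.
Substitute:
  P = 542.8 × 107.5
  P = 58350 W
Convert: P = 58350 W = 58.35 kW
Final answer: P = 58.35 kW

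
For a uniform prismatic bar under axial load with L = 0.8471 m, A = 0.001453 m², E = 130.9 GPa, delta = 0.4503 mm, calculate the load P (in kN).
Model: a uniform prismatic bar under axial load, so delta = (P·L) / (A·E).
Solve for P: P = (delta·A·E) / L.
Convert to SI units:
  E = 130.9 GPa = 1.309 × 10¹¹ Pa
  delta = 0.4503 mm = 0.0004503 m
Substitute:
  P = (0.0004503 × 0.001453 × (1.309 × 10¹¹)) / 0.8471
  P = 101100 N
Convert: P = 101100 N = 101.1 kN
Final answer: P = 101.1 kN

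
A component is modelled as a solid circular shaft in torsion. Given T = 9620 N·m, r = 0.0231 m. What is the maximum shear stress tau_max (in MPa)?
Model: a solid circular shaft in torsion, so tau_max = (2·T) / (π·r^3).
Substitute:
  tau_max = (2 × 9620) / (π × 0.0231^3)
  tau_max = 4.968 × 10⁸ Pa
Convert: tau_max = 4.968 × 10⁸ Pa = 496.8 MPa
Final answer: tau_max = 496.8 MPa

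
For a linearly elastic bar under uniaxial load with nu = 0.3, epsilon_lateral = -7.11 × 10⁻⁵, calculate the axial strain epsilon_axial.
Model: a linearly elastic bar under uniaxial load, so epsilon_lateral = -nu·epsilon_axial.
Solve for epsilon_axial: epsilon_axial = -epsilon_lateral / nu.
Substitute:
  epsilon_axial = -(-7.11 × 10⁻⁵) / 0.3
  epsilon_axial = 0.000237
Final answer: epsilon_axial = 0.000237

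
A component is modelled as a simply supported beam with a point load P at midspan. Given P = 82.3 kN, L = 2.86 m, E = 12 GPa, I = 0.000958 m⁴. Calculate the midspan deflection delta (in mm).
Model: a simply supported beam with a point load P at midspan, so delta = (P·L^3) / (48·E·I).
Convert to SI units:
  P = 82.3 kN = 82300 N
  E = 12 GPa = 1.2 × 10¹⁰ Pa
Substitute:
  delta = (82300 × 2.86^3) / (48 × (1.2 × 10¹⁰) × 0.000958)
  delta = 0.003489 m
Convert: delta = 0.003489 m = 3.489 mm
Final answer: delta = 3.489 mm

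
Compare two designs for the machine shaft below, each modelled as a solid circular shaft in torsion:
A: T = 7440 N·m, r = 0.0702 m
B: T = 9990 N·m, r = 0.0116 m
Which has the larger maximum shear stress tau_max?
Model: a solid circular shaft in torsion, so tau_max = (2·T) / (π·r^3) (SI units).
  A: tau_max = (2 × 7440) / (π × 0.0702^3) = 1.369 × 10⁷ Pa = 13.69 MPa
  B: tau_max = (2 × 9990) / (π × 0.0116^3) = 4.074 × 10⁹ Pa = 4074 MPa
4074 MPa > 13.69 MPa, so B is larger.
Final answer: B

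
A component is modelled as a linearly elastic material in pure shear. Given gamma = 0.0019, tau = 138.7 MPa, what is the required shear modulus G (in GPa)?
Model: a linearly elastic material in pure shear, so tau = G·gamma.
Solve for G: G = tau / gamma.
Convert to SI units:
  tau = 138.7 MPa = 1.387 × 10⁸ Pa
Substitute:
  G = (1.387 × 10⁸) / 0.0019
  G = 7.3 × 10¹⁰ Pa
Convert: G = 7.3 × 10¹⁰ Pa = 73 GPa
Final answer: G = 73 GPa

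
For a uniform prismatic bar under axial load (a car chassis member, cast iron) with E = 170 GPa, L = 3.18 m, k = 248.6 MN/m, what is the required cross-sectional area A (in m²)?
Model: a uniform prismatic bar under axial load, so k = (A·E) / L.
Solve for A: A = (k·L) / E.
Convert to SI units:
  E = 170 GPa = 1.7 × 10¹¹ Pa
  k = 248.6 MN/m = 2.486 × 10⁸ N/m
Substitute:
  A = ((2.486 × 10⁸) × 3.18) / (1.7 × 10¹¹)
  A = 0.00465 m²
Final answer: A = 0.00465 m²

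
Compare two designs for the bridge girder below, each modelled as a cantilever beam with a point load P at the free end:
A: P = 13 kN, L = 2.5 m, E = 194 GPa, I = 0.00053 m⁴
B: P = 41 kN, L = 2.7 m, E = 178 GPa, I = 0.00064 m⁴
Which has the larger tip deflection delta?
Model: a cantilever beam with a point load P at the free end, so delta = (P·L^3) / (3·E·I) (SI units).
  A: delta = (13000 × 2.5^3) / (3 × (1.94 × 10¹¹) × 0.00053) = 0.0006585 m = 0.6585 mm
  B: delta = (41000 × 2.7^3) / (3 × (1.78 × 10¹¹) × 0.00064) = 0.002361 m = 2.361 mm
2.361 mm > 0.6585 mm, so B is larger.
Final answer: B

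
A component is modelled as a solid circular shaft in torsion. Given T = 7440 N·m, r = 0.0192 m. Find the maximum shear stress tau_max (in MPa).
Model: a solid circular shaft in torsion, so tau_max = (2·T) / (π·r^3).
Substitute:
  tau_max = (2 × 7440) / (π × 0.0192^3)
  tau_max = 6.692 × 10⁸ Pa
Convert: tau_max = 6.692 × 10⁸ Pa = 669.2 MPa
Final answer: tau_max = 669.2 MPa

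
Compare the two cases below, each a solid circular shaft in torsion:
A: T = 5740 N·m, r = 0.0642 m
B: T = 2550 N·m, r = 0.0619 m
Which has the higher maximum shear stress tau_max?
Model: a solid circular shaft in torsion, so tau_max = (2·T) / (π·r^3) (SI units).
  A: tau_max = (2 × 5740) / (π × 0.0642^3) = 1.381 × 10⁷ Pa = 13.81 MPa
  B: tau_max = (2 × 2550) / (π × 0.0619^3) = 6.845 × 10⁶ Pa = 6.845 MPa
13.81 MPa > 6.845 MPa, so A is larger.
Final answer: A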